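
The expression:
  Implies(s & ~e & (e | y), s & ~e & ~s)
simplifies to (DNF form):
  e | ~s | ~y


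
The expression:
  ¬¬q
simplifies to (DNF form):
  q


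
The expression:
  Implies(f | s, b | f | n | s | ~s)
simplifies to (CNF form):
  True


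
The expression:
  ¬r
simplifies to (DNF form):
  ¬r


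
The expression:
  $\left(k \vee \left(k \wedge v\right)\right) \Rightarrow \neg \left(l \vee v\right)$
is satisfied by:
  {l: False, k: False, v: False}
  {v: True, l: False, k: False}
  {l: True, v: False, k: False}
  {v: True, l: True, k: False}
  {k: True, v: False, l: False}


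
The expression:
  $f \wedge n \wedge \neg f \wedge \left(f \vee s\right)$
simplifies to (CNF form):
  $\text{False}$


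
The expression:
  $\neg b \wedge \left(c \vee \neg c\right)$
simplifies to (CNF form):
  $\neg b$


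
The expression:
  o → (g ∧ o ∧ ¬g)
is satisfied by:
  {o: False}


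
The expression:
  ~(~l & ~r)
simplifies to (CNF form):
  l | r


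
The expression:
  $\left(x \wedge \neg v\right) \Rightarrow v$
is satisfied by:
  {v: True, x: False}
  {x: False, v: False}
  {x: True, v: True}


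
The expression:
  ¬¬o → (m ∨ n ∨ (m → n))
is always true.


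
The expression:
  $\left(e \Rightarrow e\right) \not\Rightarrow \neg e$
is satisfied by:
  {e: True}


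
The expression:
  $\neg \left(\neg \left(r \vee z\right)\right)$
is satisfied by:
  {r: True, z: True}
  {r: True, z: False}
  {z: True, r: False}


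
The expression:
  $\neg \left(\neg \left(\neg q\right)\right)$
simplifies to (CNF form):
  $\neg q$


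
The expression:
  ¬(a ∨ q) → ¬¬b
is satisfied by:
  {a: True, b: True, q: True}
  {a: True, b: True, q: False}
  {a: True, q: True, b: False}
  {a: True, q: False, b: False}
  {b: True, q: True, a: False}
  {b: True, q: False, a: False}
  {q: True, b: False, a: False}


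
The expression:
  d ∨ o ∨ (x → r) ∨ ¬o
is always true.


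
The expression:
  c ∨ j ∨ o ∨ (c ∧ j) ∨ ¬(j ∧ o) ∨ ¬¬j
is always true.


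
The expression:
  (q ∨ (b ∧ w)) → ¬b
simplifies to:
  (¬q ∧ ¬w) ∨ ¬b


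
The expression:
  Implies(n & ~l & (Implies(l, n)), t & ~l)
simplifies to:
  l | t | ~n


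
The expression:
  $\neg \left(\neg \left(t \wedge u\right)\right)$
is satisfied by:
  {t: True, u: True}


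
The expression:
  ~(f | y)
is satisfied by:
  {y: False, f: False}


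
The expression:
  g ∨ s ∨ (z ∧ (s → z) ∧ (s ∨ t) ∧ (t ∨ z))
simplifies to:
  g ∨ s ∨ (t ∧ z)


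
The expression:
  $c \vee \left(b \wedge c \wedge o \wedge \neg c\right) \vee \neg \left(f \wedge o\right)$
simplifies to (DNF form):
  $c \vee \neg f \vee \neg o$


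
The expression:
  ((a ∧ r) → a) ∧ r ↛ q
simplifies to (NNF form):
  r ∧ ¬q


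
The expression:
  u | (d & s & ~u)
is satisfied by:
  {d: True, u: True, s: True}
  {d: True, u: True, s: False}
  {u: True, s: True, d: False}
  {u: True, s: False, d: False}
  {d: True, s: True, u: False}


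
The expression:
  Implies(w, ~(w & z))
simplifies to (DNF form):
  ~w | ~z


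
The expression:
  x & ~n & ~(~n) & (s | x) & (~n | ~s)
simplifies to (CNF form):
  False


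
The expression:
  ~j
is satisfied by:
  {j: False}


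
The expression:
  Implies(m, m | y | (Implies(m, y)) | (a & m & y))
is always true.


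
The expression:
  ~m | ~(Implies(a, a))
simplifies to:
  ~m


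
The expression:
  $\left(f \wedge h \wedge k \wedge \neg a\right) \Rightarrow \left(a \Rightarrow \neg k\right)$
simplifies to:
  $\text{True}$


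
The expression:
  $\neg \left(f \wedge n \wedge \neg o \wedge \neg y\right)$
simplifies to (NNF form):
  $o \vee y \vee \neg f \vee \neg n$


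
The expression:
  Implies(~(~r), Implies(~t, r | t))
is always true.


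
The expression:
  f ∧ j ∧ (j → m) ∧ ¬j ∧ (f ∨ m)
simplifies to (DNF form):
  False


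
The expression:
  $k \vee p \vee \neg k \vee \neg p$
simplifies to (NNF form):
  $\text{True}$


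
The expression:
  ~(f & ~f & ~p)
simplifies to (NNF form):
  True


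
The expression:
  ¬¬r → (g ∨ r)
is always true.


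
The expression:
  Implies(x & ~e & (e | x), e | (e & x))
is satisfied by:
  {e: True, x: False}
  {x: False, e: False}
  {x: True, e: True}


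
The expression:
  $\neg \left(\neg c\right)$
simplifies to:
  $c$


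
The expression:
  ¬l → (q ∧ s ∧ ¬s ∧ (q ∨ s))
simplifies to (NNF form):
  l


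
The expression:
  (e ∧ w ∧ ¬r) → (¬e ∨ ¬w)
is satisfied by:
  {r: True, w: False, e: False}
  {w: False, e: False, r: False}
  {r: True, e: True, w: False}
  {e: True, w: False, r: False}
  {r: True, w: True, e: False}
  {w: True, r: False, e: False}
  {r: True, e: True, w: True}


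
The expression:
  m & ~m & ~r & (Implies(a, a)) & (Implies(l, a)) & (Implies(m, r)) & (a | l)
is never true.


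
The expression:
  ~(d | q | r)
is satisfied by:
  {q: False, d: False, r: False}


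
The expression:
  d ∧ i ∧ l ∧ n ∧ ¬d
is never true.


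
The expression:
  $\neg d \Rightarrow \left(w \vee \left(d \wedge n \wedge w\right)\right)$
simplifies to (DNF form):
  $d \vee w$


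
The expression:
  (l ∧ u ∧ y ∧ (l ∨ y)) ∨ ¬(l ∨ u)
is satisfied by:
  {y: True, l: False, u: False}
  {l: False, u: False, y: False}
  {y: True, u: True, l: True}


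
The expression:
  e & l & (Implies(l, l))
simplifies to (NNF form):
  e & l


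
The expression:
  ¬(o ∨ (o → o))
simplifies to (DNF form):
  False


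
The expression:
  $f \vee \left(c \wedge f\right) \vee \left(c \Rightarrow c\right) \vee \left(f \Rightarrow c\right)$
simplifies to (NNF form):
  $\text{True}$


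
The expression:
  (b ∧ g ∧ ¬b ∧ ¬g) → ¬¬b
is always true.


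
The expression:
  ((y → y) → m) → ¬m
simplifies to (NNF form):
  ¬m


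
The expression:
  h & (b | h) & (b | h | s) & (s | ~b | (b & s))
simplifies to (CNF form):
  h & (s | ~b)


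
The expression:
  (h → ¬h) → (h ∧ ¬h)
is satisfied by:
  {h: True}


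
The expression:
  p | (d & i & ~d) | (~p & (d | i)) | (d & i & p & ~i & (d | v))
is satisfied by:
  {i: True, d: True, p: True}
  {i: True, d: True, p: False}
  {i: True, p: True, d: False}
  {i: True, p: False, d: False}
  {d: True, p: True, i: False}
  {d: True, p: False, i: False}
  {p: True, d: False, i: False}


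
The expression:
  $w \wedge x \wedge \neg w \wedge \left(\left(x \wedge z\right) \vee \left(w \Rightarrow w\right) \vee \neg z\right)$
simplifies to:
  $\text{False}$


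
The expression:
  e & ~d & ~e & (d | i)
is never true.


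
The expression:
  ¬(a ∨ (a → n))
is never true.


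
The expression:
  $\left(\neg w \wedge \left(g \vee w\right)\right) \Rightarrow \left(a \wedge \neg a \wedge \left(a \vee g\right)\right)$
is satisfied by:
  {w: True, g: False}
  {g: False, w: False}
  {g: True, w: True}


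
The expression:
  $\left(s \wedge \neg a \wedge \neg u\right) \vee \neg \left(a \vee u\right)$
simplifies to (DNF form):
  $\neg a \wedge \neg u$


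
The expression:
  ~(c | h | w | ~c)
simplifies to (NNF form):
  False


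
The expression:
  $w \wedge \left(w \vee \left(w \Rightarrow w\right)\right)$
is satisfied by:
  {w: True}


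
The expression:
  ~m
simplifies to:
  ~m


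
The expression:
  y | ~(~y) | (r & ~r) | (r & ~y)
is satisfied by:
  {r: True, y: True}
  {r: True, y: False}
  {y: True, r: False}


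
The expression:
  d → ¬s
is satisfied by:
  {s: False, d: False}
  {d: True, s: False}
  {s: True, d: False}


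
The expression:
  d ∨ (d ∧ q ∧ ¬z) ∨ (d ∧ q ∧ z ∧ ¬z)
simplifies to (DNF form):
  d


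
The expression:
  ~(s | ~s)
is never true.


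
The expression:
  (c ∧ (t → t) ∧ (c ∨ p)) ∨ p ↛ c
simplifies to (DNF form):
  c ∨ p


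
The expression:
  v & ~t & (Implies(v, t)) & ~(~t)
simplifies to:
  False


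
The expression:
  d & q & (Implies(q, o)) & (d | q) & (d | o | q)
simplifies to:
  d & o & q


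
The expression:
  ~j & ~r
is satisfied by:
  {r: False, j: False}


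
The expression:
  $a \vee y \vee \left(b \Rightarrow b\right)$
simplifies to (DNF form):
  $\text{True}$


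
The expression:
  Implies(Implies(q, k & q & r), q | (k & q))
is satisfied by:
  {q: True}


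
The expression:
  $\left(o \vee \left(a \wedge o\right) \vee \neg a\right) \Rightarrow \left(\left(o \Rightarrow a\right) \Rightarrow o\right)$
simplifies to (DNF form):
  $a \vee o$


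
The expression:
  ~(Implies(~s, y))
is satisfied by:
  {y: False, s: False}


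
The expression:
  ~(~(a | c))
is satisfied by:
  {a: True, c: True}
  {a: True, c: False}
  {c: True, a: False}


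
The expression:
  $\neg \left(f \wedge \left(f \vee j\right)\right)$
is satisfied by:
  {f: False}


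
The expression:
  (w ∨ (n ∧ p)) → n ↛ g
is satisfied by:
  {p: False, g: False, w: False, n: False}
  {n: True, p: False, g: False, w: False}
  {g: True, n: False, p: False, w: False}
  {n: True, g: True, p: False, w: False}
  {p: True, n: False, g: False, w: False}
  {n: True, p: True, g: False, w: False}
  {g: True, p: True, n: False, w: False}
  {w: True, n: True, p: False, g: False}
  {w: True, n: True, p: True, g: False}


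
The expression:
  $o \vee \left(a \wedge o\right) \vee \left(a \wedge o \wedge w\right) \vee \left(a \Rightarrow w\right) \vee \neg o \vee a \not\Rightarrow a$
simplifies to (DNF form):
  $\text{True}$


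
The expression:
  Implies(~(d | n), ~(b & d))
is always true.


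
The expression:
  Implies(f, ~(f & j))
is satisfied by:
  {j: False, f: False}
  {f: True, j: False}
  {j: True, f: False}


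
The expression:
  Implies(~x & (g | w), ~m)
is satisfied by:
  {x: True, g: False, w: False, m: False}
  {x: True, w: True, g: False, m: False}
  {x: True, g: True, w: False, m: False}
  {x: True, w: True, g: True, m: False}
  {x: False, g: False, w: False, m: False}
  {w: True, x: False, g: False, m: False}
  {g: True, x: False, w: False, m: False}
  {w: True, g: True, x: False, m: False}
  {m: True, x: True, g: False, w: False}
  {m: True, w: True, x: True, g: False}
  {m: True, x: True, g: True, w: False}
  {m: True, w: True, x: True, g: True}
  {m: True, x: False, g: False, w: False}


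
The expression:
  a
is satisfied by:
  {a: True}


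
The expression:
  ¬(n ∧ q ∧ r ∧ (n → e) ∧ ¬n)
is always true.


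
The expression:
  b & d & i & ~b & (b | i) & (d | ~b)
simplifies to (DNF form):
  False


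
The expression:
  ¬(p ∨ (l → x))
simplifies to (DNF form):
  l ∧ ¬p ∧ ¬x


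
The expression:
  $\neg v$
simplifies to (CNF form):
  $\neg v$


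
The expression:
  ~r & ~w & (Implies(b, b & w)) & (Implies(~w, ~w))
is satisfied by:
  {r: False, w: False, b: False}


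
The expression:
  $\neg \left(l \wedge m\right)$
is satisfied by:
  {l: False, m: False}
  {m: True, l: False}
  {l: True, m: False}


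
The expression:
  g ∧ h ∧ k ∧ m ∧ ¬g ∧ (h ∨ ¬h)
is never true.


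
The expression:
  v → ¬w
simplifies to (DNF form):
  ¬v ∨ ¬w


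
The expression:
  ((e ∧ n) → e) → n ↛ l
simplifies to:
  n ∧ ¬l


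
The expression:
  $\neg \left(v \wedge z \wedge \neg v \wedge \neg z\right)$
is always true.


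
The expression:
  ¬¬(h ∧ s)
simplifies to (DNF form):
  h ∧ s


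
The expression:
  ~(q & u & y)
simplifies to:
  ~q | ~u | ~y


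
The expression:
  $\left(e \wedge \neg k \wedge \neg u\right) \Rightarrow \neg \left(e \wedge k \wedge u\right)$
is always true.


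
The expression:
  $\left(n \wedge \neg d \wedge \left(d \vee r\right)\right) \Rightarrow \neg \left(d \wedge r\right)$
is always true.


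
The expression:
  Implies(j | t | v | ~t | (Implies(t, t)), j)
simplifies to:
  j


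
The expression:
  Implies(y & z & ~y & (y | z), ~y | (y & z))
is always true.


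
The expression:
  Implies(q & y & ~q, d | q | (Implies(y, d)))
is always true.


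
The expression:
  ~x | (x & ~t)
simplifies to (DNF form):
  ~t | ~x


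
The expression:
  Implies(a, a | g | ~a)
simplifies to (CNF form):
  True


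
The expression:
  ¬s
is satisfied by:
  {s: False}


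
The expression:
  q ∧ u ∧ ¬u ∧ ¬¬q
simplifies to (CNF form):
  False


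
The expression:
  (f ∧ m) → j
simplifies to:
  j ∨ ¬f ∨ ¬m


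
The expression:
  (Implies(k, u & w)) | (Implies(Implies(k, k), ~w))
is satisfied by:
  {u: True, w: False, k: False}
  {w: False, k: False, u: False}
  {u: True, k: True, w: False}
  {k: True, w: False, u: False}
  {u: True, w: True, k: False}
  {w: True, u: False, k: False}
  {u: True, k: True, w: True}


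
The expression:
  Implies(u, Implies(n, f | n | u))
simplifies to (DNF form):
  True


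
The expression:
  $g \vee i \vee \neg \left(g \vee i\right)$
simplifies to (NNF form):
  $\text{True}$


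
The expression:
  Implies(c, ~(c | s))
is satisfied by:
  {c: False}


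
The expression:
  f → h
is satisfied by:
  {h: True, f: False}
  {f: False, h: False}
  {f: True, h: True}


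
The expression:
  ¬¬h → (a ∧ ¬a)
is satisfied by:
  {h: False}


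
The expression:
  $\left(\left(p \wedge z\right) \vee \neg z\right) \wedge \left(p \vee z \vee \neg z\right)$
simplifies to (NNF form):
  $p \vee \neg z$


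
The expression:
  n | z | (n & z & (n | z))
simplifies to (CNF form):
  n | z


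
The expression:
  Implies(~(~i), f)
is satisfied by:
  {f: True, i: False}
  {i: False, f: False}
  {i: True, f: True}


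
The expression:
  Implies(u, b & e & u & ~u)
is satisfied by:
  {u: False}


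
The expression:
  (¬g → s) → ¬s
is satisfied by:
  {s: False}


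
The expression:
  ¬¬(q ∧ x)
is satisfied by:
  {x: True, q: True}


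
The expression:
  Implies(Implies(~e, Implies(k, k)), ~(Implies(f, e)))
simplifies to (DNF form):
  f & ~e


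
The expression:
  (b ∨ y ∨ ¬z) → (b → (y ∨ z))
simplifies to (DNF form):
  y ∨ z ∨ ¬b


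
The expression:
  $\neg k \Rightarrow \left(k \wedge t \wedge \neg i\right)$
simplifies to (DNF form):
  $k$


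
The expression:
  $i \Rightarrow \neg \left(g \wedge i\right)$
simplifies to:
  $\neg g \vee \neg i$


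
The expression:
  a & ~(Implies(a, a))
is never true.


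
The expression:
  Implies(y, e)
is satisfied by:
  {e: True, y: False}
  {y: False, e: False}
  {y: True, e: True}


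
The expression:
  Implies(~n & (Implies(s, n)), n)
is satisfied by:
  {n: True, s: True}
  {n: True, s: False}
  {s: True, n: False}


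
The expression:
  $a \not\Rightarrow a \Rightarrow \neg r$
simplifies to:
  $\text{True}$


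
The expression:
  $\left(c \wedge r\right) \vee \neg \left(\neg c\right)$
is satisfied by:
  {c: True}


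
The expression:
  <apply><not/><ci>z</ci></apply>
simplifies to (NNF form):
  <apply><not/><ci>z</ci></apply>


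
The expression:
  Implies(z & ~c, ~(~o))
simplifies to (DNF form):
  c | o | ~z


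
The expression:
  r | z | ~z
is always true.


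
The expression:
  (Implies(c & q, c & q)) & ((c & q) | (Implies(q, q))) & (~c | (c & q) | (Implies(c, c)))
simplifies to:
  True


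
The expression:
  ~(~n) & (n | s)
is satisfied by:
  {n: True}


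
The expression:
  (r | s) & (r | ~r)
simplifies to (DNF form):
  r | s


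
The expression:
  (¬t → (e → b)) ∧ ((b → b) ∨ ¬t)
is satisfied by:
  {b: True, t: True, e: False}
  {b: True, e: False, t: False}
  {t: True, e: False, b: False}
  {t: False, e: False, b: False}
  {b: True, t: True, e: True}
  {b: True, e: True, t: False}
  {t: True, e: True, b: False}


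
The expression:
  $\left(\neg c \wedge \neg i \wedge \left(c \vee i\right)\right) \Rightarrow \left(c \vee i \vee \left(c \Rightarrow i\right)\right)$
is always true.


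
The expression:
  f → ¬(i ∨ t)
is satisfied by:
  {t: False, f: False, i: False}
  {i: True, t: False, f: False}
  {t: True, i: False, f: False}
  {i: True, t: True, f: False}
  {f: True, i: False, t: False}


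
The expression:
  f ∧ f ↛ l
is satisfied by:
  {f: True, l: False}


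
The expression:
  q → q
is always true.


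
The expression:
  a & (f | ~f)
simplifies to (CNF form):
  a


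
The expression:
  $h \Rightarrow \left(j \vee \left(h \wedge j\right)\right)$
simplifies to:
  $j \vee \neg h$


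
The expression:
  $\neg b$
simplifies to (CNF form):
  $\neg b$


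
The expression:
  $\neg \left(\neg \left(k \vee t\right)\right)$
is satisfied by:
  {k: True, t: True}
  {k: True, t: False}
  {t: True, k: False}


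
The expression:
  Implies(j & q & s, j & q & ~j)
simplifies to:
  ~j | ~q | ~s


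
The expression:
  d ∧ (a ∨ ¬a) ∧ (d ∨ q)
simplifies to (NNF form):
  d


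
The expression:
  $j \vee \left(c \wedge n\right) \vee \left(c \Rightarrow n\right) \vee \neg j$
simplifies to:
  $\text{True}$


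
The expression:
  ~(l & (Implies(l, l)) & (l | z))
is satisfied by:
  {l: False}


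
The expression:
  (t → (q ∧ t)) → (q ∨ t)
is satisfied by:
  {t: True, q: True}
  {t: True, q: False}
  {q: True, t: False}


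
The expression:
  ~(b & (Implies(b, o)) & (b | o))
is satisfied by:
  {o: False, b: False}
  {b: True, o: False}
  {o: True, b: False}


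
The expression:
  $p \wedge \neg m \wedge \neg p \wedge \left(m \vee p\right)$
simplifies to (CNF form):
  $\text{False}$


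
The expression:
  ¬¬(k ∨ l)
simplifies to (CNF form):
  k ∨ l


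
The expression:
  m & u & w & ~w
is never true.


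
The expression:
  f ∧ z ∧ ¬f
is never true.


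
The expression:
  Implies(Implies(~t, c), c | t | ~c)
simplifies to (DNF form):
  True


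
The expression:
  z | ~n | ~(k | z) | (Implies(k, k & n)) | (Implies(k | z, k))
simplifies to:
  True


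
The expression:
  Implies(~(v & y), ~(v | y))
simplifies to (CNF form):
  (v | ~v) & (v | ~y) & (y | ~v) & (y | ~y)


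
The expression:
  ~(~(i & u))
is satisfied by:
  {i: True, u: True}


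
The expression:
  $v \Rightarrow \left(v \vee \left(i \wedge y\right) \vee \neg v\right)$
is always true.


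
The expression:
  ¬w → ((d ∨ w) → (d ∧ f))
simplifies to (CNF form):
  f ∨ w ∨ ¬d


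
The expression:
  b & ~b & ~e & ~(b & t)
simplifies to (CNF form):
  False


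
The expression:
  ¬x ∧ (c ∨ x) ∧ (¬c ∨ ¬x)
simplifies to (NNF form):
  c ∧ ¬x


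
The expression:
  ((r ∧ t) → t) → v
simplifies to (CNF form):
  v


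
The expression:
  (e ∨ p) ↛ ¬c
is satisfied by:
  {e: True, p: True, c: True}
  {e: True, c: True, p: False}
  {p: True, c: True, e: False}


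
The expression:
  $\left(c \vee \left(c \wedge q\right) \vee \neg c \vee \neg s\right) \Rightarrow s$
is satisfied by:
  {s: True}


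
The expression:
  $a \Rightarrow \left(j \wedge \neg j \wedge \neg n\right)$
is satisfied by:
  {a: False}


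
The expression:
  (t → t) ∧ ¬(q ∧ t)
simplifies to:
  ¬q ∨ ¬t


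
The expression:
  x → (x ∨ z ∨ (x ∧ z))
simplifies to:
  True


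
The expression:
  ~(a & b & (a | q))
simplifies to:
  ~a | ~b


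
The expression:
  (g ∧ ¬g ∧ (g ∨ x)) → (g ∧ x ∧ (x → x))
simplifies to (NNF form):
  True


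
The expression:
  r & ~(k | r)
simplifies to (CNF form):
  False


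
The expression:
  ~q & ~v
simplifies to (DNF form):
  ~q & ~v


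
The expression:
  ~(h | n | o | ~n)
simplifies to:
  False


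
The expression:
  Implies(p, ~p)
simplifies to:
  ~p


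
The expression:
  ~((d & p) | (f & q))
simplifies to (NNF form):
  (~d & ~f) | (~d & ~q) | (~f & ~p) | (~p & ~q)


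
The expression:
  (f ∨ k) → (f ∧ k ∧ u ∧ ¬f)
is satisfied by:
  {f: False, k: False}


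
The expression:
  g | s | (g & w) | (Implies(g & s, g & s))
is always true.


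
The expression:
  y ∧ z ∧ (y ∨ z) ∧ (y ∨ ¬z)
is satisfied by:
  {z: True, y: True}


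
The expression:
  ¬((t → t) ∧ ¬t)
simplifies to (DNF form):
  t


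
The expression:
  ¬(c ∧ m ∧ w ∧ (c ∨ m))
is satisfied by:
  {w: False, m: False, c: False}
  {c: True, w: False, m: False}
  {m: True, w: False, c: False}
  {c: True, m: True, w: False}
  {w: True, c: False, m: False}
  {c: True, w: True, m: False}
  {m: True, w: True, c: False}


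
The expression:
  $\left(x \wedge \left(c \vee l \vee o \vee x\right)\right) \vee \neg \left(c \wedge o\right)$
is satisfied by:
  {x: True, c: False, o: False}
  {c: False, o: False, x: False}
  {x: True, o: True, c: False}
  {o: True, c: False, x: False}
  {x: True, c: True, o: False}
  {c: True, x: False, o: False}
  {x: True, o: True, c: True}


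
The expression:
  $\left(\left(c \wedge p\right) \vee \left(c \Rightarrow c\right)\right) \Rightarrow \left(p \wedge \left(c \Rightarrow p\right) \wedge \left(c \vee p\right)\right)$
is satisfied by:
  {p: True}


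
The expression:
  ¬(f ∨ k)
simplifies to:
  ¬f ∧ ¬k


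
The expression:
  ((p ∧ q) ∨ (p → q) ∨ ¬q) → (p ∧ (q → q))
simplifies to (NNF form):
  p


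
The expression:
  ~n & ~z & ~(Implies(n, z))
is never true.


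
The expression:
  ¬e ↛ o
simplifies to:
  ¬e ∧ ¬o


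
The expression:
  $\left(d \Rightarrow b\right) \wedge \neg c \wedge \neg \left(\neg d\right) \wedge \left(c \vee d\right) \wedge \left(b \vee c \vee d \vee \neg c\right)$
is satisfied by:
  {b: True, d: True, c: False}


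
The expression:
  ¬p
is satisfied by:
  {p: False}


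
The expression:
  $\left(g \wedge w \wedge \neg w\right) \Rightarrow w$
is always true.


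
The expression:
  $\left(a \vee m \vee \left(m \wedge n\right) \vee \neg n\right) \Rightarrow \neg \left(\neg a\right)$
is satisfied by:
  {a: True, n: True, m: False}
  {a: True, n: False, m: False}
  {a: True, m: True, n: True}
  {a: True, m: True, n: False}
  {n: True, m: False, a: False}


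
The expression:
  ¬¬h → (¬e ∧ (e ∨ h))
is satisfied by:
  {h: False, e: False}
  {e: True, h: False}
  {h: True, e: False}


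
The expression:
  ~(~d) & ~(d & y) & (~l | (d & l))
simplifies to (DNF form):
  d & ~y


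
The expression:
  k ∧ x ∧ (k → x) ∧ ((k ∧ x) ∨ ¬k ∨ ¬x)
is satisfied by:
  {x: True, k: True}


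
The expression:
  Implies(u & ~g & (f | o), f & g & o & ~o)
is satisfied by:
  {g: True, o: False, u: False, f: False}
  {f: True, g: True, o: False, u: False}
  {g: True, o: True, u: False, f: False}
  {f: True, g: True, o: True, u: False}
  {f: False, o: False, u: False, g: False}
  {f: True, o: False, u: False, g: False}
  {o: True, f: False, u: False, g: False}
  {f: True, o: True, u: False, g: False}
  {u: True, g: True, f: False, o: False}
  {f: True, u: True, g: True, o: False}
  {u: True, g: True, o: True, f: False}
  {f: True, u: True, g: True, o: True}
  {u: True, g: False, o: False, f: False}


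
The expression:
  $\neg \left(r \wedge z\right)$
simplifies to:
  $\neg r \vee \neg z$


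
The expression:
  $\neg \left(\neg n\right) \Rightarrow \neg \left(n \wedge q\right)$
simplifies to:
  $\neg n \vee \neg q$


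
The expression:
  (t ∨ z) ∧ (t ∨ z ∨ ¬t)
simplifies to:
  t ∨ z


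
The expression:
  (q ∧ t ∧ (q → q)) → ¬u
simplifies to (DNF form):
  ¬q ∨ ¬t ∨ ¬u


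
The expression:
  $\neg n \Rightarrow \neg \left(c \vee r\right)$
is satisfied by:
  {n: True, c: False, r: False}
  {n: True, r: True, c: False}
  {n: True, c: True, r: False}
  {n: True, r: True, c: True}
  {r: False, c: False, n: False}


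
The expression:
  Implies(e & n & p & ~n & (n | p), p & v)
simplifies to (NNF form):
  True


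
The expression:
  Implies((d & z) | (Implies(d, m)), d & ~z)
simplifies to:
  d & ~z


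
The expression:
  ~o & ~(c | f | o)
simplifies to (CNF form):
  ~c & ~f & ~o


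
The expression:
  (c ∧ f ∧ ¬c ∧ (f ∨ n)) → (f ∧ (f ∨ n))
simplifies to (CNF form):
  True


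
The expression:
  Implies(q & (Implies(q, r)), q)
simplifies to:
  True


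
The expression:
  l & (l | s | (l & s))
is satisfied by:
  {l: True}


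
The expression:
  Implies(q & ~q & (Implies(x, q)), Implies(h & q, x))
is always true.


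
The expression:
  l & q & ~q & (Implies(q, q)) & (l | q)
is never true.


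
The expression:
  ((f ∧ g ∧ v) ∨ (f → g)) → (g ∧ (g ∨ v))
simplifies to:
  f ∨ g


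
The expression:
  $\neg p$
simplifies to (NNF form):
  $\neg p$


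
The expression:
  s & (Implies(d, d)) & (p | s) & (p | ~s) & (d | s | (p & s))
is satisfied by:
  {p: True, s: True}


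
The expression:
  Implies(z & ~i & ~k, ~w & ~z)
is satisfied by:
  {i: True, k: True, z: False}
  {i: True, z: False, k: False}
  {k: True, z: False, i: False}
  {k: False, z: False, i: False}
  {i: True, k: True, z: True}
  {i: True, z: True, k: False}
  {k: True, z: True, i: False}


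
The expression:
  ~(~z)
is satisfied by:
  {z: True}


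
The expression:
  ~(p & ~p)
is always true.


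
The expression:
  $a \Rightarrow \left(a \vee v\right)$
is always true.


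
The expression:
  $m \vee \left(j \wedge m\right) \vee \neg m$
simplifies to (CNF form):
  $\text{True}$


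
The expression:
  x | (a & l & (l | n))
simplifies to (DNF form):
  x | (a & l)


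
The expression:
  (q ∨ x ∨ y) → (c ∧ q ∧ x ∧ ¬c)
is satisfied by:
  {q: False, y: False, x: False}


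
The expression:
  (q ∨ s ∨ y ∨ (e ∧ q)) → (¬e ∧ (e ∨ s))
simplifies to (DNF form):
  (s ∧ ¬e) ∨ (s ∧ ¬s) ∨ (s ∧ ¬e ∧ ¬q) ∨ (s ∧ ¬e ∧ ¬y) ∨ (s ∧ ¬q ∧ ¬s) ∨ (s ∧ ¬s ∧ ¬y) ∨ (¬e ∧ ¬q ∧ ¬y) ∨ (¬q ∧ ¬s ∧ ¬y)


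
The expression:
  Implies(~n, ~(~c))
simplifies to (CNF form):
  c | n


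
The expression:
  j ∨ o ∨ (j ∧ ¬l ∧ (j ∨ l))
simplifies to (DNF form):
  j ∨ o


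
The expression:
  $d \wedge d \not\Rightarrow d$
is never true.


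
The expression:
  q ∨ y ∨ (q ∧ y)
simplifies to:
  q ∨ y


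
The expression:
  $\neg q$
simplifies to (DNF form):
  $\neg q$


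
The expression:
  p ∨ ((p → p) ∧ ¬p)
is always true.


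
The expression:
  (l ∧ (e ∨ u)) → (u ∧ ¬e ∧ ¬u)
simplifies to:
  (¬e ∧ ¬u) ∨ ¬l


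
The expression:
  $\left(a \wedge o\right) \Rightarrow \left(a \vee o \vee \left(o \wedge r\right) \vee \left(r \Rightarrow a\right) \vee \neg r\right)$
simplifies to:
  $\text{True}$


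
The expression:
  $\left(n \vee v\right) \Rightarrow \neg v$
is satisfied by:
  {v: False}


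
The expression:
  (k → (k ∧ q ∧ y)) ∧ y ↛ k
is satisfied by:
  {y: True, k: False}


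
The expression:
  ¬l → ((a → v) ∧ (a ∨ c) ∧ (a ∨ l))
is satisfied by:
  {v: True, l: True, a: True}
  {v: True, l: True, a: False}
  {l: True, a: True, v: False}
  {l: True, a: False, v: False}
  {v: True, a: True, l: False}


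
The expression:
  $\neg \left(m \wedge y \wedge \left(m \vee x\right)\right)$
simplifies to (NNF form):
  $\neg m \vee \neg y$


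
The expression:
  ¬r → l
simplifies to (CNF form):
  l ∨ r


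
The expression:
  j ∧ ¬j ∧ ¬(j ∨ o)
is never true.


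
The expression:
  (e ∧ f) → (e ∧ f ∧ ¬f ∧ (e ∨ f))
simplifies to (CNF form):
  ¬e ∨ ¬f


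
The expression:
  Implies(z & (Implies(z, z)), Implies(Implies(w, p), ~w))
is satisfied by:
  {p: False, z: False, w: False}
  {w: True, p: False, z: False}
  {z: True, p: False, w: False}
  {w: True, z: True, p: False}
  {p: True, w: False, z: False}
  {w: True, p: True, z: False}
  {z: True, p: True, w: False}


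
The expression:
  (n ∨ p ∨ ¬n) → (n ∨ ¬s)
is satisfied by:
  {n: True, s: False}
  {s: False, n: False}
  {s: True, n: True}


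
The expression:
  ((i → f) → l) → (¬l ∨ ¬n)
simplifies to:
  ¬l ∨ ¬n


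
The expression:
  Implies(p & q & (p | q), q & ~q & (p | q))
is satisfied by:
  {p: False, q: False}
  {q: True, p: False}
  {p: True, q: False}


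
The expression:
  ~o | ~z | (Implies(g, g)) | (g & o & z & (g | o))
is always true.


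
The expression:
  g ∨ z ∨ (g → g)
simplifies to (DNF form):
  True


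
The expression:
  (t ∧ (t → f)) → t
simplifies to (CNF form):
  True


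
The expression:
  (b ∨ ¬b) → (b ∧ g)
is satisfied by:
  {b: True, g: True}


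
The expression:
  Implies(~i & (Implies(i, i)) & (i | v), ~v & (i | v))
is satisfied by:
  {i: True, v: False}
  {v: False, i: False}
  {v: True, i: True}


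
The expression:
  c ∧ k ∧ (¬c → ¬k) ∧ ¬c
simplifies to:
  False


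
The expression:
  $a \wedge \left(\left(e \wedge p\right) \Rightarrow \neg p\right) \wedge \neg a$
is never true.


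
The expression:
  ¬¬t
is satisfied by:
  {t: True}


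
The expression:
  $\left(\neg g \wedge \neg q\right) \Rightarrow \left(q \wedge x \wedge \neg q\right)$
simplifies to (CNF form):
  $g \vee q$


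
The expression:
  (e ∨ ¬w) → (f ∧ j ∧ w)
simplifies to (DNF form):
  (w ∧ ¬e) ∨ (f ∧ j ∧ w) ∨ (f ∧ w ∧ ¬e) ∨ (j ∧ w ∧ ¬e)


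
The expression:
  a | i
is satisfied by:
  {i: True, a: True}
  {i: True, a: False}
  {a: True, i: False}


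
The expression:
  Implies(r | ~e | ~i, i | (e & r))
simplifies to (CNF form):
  (e | i) & (i | r)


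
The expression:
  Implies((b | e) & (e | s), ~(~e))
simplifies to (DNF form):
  e | ~b | ~s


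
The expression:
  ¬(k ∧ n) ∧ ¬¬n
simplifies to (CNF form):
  n ∧ ¬k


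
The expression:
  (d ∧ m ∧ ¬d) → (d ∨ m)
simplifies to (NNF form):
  True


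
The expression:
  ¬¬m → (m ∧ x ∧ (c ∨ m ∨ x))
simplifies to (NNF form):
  x ∨ ¬m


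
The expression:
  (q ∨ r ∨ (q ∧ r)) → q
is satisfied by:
  {q: True, r: False}
  {r: False, q: False}
  {r: True, q: True}


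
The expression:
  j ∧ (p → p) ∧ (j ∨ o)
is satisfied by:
  {j: True}


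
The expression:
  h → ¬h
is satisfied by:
  {h: False}


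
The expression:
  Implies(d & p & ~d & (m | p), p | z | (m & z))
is always true.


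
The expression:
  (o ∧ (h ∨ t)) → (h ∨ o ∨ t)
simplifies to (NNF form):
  True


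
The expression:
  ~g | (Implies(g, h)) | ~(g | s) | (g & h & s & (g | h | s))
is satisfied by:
  {h: True, g: False}
  {g: False, h: False}
  {g: True, h: True}


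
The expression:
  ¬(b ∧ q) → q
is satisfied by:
  {q: True}


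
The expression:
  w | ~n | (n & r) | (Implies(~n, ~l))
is always true.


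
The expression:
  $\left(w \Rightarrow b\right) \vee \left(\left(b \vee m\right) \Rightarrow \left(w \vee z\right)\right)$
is always true.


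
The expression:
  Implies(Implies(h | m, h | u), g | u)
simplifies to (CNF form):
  (g | m | u) & (g | u | ~h)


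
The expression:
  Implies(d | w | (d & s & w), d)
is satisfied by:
  {d: True, w: False}
  {w: False, d: False}
  {w: True, d: True}


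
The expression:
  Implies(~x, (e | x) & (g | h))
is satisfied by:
  {x: True, g: True, h: True, e: True}
  {x: True, g: True, e: True, h: False}
  {x: True, h: True, e: True, g: False}
  {x: True, e: True, h: False, g: False}
  {x: True, h: True, g: True, e: False}
  {x: True, g: True, e: False, h: False}
  {x: True, h: True, e: False, g: False}
  {x: True, e: False, h: False, g: False}
  {g: True, e: True, h: True, x: False}
  {g: True, e: True, h: False, x: False}
  {e: True, h: True, g: False, x: False}


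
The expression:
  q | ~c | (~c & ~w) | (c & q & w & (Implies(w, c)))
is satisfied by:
  {q: True, c: False}
  {c: False, q: False}
  {c: True, q: True}


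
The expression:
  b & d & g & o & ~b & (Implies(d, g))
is never true.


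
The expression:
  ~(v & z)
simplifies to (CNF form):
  ~v | ~z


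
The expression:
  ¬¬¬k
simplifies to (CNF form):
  ¬k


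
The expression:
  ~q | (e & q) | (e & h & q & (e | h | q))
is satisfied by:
  {e: True, q: False}
  {q: False, e: False}
  {q: True, e: True}


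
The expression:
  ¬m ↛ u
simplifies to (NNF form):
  u ∨ ¬m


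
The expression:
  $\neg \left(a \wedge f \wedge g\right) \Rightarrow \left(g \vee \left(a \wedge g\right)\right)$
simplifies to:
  $g$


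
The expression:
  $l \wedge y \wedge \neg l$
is never true.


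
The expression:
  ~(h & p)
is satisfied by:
  {p: False, h: False}
  {h: True, p: False}
  {p: True, h: False}


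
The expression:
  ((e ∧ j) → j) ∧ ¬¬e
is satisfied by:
  {e: True}


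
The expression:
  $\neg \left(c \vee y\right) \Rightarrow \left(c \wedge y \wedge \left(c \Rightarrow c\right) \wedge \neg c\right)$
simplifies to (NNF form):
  $c \vee y$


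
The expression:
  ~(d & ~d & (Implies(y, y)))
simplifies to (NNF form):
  True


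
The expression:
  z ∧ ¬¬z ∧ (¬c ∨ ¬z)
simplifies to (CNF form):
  z ∧ ¬c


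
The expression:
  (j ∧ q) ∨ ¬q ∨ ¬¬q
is always true.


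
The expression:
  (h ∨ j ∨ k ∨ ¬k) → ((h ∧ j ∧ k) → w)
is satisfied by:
  {w: True, h: False, k: False, j: False}
  {w: False, h: False, k: False, j: False}
  {j: True, w: True, h: False, k: False}
  {j: True, w: False, h: False, k: False}
  {w: True, k: True, j: False, h: False}
  {k: True, j: False, h: False, w: False}
  {j: True, k: True, w: True, h: False}
  {j: True, k: True, w: False, h: False}
  {w: True, h: True, j: False, k: False}
  {h: True, j: False, k: False, w: False}
  {w: True, j: True, h: True, k: False}
  {j: True, h: True, w: False, k: False}
  {w: True, k: True, h: True, j: False}
  {k: True, h: True, j: False, w: False}
  {j: True, k: True, h: True, w: True}


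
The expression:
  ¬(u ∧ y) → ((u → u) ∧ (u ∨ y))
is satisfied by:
  {y: True, u: True}
  {y: True, u: False}
  {u: True, y: False}


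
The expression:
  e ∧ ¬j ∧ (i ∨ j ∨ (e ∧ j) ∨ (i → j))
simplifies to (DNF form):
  e ∧ ¬j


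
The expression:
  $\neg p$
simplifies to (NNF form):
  $\neg p$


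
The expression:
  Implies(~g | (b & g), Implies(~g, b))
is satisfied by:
  {b: True, g: True}
  {b: True, g: False}
  {g: True, b: False}


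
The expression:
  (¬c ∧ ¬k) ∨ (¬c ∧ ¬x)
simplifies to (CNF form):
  ¬c ∧ (¬k ∨ ¬x)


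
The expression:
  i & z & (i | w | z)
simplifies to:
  i & z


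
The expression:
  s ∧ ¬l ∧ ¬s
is never true.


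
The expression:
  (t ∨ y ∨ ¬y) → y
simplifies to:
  y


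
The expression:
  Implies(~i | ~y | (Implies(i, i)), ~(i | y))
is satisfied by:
  {i: False, y: False}


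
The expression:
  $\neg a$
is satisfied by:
  {a: False}


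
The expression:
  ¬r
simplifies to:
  ¬r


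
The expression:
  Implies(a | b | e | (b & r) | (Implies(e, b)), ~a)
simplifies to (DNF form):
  ~a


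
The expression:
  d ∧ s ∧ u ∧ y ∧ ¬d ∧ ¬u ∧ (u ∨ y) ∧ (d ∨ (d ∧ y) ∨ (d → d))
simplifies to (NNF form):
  False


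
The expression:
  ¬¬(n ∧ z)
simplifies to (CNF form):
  n ∧ z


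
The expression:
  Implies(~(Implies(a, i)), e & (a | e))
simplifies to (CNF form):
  e | i | ~a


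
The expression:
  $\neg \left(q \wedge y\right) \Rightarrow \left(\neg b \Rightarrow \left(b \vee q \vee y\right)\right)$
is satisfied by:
  {y: True, b: True, q: True}
  {y: True, b: True, q: False}
  {y: True, q: True, b: False}
  {y: True, q: False, b: False}
  {b: True, q: True, y: False}
  {b: True, q: False, y: False}
  {q: True, b: False, y: False}


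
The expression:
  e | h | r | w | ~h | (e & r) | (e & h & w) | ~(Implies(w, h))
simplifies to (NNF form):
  True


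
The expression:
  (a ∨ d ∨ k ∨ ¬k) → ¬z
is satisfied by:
  {z: False}


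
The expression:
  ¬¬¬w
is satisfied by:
  {w: False}


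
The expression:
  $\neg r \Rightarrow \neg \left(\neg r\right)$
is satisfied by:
  {r: True}


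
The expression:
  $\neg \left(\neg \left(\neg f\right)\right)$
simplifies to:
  $\neg f$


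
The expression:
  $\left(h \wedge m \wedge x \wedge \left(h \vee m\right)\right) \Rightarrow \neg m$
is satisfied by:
  {h: False, m: False, x: False}
  {x: True, h: False, m: False}
  {m: True, h: False, x: False}
  {x: True, m: True, h: False}
  {h: True, x: False, m: False}
  {x: True, h: True, m: False}
  {m: True, h: True, x: False}


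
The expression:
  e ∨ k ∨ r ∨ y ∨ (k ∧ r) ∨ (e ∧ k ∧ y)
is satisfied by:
  {r: True, y: True, k: True, e: True}
  {r: True, y: True, k: True, e: False}
  {r: True, y: True, e: True, k: False}
  {r: True, y: True, e: False, k: False}
  {r: True, k: True, e: True, y: False}
  {r: True, k: True, e: False, y: False}
  {r: True, k: False, e: True, y: False}
  {r: True, k: False, e: False, y: False}
  {y: True, k: True, e: True, r: False}
  {y: True, k: True, e: False, r: False}
  {y: True, e: True, k: False, r: False}
  {y: True, e: False, k: False, r: False}
  {k: True, e: True, y: False, r: False}
  {k: True, y: False, e: False, r: False}
  {e: True, y: False, k: False, r: False}


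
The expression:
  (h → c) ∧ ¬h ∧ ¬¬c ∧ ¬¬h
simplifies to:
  False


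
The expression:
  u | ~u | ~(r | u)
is always true.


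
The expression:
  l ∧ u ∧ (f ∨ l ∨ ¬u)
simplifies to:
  l ∧ u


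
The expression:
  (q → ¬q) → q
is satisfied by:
  {q: True}


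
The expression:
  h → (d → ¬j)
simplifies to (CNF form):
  ¬d ∨ ¬h ∨ ¬j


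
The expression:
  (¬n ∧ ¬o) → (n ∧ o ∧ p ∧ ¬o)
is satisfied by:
  {n: True, o: True}
  {n: True, o: False}
  {o: True, n: False}


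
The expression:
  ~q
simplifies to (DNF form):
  ~q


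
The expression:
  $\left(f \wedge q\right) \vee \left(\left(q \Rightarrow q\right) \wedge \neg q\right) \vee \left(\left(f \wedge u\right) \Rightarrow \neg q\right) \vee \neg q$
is always true.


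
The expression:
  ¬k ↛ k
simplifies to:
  True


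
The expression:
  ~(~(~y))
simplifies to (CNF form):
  ~y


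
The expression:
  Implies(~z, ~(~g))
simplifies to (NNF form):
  g | z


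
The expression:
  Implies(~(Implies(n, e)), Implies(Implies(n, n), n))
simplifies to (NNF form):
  True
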